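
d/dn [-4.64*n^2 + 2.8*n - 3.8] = 2.8 - 9.28*n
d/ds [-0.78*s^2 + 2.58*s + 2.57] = 2.58 - 1.56*s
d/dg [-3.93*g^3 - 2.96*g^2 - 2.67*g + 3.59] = -11.79*g^2 - 5.92*g - 2.67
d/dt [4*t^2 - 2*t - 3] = 8*t - 2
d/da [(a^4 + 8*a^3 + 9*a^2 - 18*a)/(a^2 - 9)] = 2*(a^3 - 2*a^2 - 15*a + 9)/(a^2 - 6*a + 9)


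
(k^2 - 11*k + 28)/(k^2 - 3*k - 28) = (k - 4)/(k + 4)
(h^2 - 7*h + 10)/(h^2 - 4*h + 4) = (h - 5)/(h - 2)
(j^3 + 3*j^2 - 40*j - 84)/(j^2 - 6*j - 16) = (j^2 + j - 42)/(j - 8)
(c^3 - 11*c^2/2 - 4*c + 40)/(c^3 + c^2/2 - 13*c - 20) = (c - 4)/(c + 2)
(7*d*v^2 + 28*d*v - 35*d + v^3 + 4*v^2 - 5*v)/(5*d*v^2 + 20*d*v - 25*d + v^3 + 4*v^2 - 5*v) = (7*d + v)/(5*d + v)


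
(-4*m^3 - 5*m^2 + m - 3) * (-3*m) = 12*m^4 + 15*m^3 - 3*m^2 + 9*m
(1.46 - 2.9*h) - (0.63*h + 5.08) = -3.53*h - 3.62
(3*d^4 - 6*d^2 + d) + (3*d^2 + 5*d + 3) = 3*d^4 - 3*d^2 + 6*d + 3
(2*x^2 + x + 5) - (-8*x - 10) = 2*x^2 + 9*x + 15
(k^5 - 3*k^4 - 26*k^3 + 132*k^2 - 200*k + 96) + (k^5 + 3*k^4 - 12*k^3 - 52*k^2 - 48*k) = 2*k^5 - 38*k^3 + 80*k^2 - 248*k + 96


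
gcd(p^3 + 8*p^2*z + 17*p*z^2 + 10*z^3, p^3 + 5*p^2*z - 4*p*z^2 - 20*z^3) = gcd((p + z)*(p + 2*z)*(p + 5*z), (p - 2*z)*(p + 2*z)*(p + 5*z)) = p^2 + 7*p*z + 10*z^2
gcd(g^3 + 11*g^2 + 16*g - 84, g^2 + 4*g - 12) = g^2 + 4*g - 12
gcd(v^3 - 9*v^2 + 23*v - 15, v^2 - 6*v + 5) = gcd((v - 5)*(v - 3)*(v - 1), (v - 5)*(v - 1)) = v^2 - 6*v + 5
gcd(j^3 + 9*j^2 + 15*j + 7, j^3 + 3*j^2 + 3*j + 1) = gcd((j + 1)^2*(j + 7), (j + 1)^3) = j^2 + 2*j + 1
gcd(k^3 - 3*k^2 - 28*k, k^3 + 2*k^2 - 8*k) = k^2 + 4*k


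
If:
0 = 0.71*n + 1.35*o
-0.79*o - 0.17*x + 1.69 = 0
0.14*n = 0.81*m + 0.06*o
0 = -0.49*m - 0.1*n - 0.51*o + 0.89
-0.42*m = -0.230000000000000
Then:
No Solution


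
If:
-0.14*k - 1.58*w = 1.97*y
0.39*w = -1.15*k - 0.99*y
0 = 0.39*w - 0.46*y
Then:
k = 0.00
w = 0.00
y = 0.00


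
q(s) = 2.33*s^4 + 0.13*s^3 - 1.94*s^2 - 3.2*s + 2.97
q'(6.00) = 2000.68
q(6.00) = 2961.69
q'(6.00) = 2000.68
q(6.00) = 2961.69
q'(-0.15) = -2.64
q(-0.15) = 3.41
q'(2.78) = 189.27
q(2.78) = 121.04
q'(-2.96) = -230.01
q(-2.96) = 170.94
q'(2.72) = 176.68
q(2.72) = 110.06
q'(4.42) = 792.06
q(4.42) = 851.44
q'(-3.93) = -547.64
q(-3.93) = 533.50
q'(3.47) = 377.44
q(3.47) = 311.75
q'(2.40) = 118.57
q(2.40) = 63.22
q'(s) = 9.32*s^3 + 0.39*s^2 - 3.88*s - 3.2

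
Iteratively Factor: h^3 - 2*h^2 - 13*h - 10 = (h - 5)*(h^2 + 3*h + 2) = (h - 5)*(h + 2)*(h + 1)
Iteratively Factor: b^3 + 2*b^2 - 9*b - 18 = (b + 2)*(b^2 - 9) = (b + 2)*(b + 3)*(b - 3)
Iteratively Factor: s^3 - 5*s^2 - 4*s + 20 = (s - 5)*(s^2 - 4) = (s - 5)*(s - 2)*(s + 2)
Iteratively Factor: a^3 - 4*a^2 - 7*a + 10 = (a - 1)*(a^2 - 3*a - 10) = (a - 1)*(a + 2)*(a - 5)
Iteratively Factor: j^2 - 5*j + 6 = (j - 3)*(j - 2)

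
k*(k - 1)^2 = k^3 - 2*k^2 + k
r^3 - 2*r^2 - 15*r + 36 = (r - 3)^2*(r + 4)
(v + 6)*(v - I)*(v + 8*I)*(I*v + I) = I*v^4 - 7*v^3 + 7*I*v^3 - 49*v^2 + 14*I*v^2 - 42*v + 56*I*v + 48*I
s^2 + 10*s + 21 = (s + 3)*(s + 7)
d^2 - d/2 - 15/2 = (d - 3)*(d + 5/2)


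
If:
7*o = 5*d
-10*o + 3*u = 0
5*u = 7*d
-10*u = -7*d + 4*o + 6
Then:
No Solution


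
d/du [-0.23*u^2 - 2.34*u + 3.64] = -0.46*u - 2.34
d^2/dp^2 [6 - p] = 0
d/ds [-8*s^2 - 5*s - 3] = -16*s - 5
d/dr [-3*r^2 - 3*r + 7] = -6*r - 3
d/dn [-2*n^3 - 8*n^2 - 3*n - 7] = -6*n^2 - 16*n - 3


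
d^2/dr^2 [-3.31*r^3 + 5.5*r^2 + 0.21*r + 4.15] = 11.0 - 19.86*r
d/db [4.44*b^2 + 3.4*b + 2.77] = 8.88*b + 3.4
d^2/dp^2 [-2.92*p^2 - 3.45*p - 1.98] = -5.84000000000000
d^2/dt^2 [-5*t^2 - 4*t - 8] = -10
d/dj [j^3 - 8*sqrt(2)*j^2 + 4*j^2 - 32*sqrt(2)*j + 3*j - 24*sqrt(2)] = 3*j^2 - 16*sqrt(2)*j + 8*j - 32*sqrt(2) + 3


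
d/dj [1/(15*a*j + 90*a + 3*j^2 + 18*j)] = (-5*a - 2*j - 6)/(3*(5*a*j + 30*a + j^2 + 6*j)^2)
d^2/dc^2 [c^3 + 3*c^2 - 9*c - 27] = 6*c + 6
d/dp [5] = 0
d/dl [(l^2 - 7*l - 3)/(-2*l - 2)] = (-l^2/2 - l + 2)/(l^2 + 2*l + 1)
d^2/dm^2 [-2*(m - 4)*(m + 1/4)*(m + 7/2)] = 1 - 12*m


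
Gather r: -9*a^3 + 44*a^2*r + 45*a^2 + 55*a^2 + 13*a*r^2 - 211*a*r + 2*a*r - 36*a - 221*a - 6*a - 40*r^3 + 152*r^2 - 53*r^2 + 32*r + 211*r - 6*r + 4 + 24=-9*a^3 + 100*a^2 - 263*a - 40*r^3 + r^2*(13*a + 99) + r*(44*a^2 - 209*a + 237) + 28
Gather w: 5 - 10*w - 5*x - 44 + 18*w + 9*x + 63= 8*w + 4*x + 24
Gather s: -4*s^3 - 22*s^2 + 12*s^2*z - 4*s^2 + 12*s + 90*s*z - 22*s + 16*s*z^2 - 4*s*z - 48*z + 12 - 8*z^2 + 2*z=-4*s^3 + s^2*(12*z - 26) + s*(16*z^2 + 86*z - 10) - 8*z^2 - 46*z + 12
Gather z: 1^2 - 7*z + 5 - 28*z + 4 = 10 - 35*z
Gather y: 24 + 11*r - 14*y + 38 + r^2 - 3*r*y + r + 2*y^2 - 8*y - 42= r^2 + 12*r + 2*y^2 + y*(-3*r - 22) + 20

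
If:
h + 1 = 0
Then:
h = -1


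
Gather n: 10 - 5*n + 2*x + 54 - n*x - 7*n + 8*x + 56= n*(-x - 12) + 10*x + 120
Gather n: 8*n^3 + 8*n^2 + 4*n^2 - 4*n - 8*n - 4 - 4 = 8*n^3 + 12*n^2 - 12*n - 8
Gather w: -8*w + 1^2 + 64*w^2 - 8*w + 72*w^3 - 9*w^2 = 72*w^3 + 55*w^2 - 16*w + 1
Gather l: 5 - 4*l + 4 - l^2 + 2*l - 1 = -l^2 - 2*l + 8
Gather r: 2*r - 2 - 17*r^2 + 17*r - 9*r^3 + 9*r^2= -9*r^3 - 8*r^2 + 19*r - 2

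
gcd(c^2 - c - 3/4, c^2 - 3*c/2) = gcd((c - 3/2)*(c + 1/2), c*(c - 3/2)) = c - 3/2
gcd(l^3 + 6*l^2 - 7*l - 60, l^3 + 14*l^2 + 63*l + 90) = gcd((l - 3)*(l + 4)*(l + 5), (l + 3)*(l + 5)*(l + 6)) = l + 5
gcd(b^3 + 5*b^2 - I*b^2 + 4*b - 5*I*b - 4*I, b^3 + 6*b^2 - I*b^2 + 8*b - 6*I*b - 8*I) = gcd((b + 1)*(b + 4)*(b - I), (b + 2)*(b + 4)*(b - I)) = b^2 + b*(4 - I) - 4*I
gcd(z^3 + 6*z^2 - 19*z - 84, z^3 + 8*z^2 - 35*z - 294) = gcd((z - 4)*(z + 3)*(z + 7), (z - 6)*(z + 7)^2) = z + 7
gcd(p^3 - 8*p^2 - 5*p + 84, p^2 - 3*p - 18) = p + 3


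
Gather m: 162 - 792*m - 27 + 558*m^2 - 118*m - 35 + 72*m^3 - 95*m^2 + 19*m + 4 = 72*m^3 + 463*m^2 - 891*m + 104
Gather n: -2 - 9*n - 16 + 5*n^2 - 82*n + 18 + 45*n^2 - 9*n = 50*n^2 - 100*n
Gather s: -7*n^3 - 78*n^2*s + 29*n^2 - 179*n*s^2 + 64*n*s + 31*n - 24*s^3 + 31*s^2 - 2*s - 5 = -7*n^3 + 29*n^2 + 31*n - 24*s^3 + s^2*(31 - 179*n) + s*(-78*n^2 + 64*n - 2) - 5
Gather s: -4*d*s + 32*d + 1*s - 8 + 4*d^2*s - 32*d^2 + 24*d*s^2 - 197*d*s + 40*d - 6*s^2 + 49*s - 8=-32*d^2 + 72*d + s^2*(24*d - 6) + s*(4*d^2 - 201*d + 50) - 16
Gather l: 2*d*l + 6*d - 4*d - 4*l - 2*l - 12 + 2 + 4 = 2*d + l*(2*d - 6) - 6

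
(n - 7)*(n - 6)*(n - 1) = n^3 - 14*n^2 + 55*n - 42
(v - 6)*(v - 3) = v^2 - 9*v + 18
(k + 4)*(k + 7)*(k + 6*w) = k^3 + 6*k^2*w + 11*k^2 + 66*k*w + 28*k + 168*w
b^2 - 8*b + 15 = (b - 5)*(b - 3)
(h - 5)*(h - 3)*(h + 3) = h^3 - 5*h^2 - 9*h + 45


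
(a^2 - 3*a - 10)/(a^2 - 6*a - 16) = (a - 5)/(a - 8)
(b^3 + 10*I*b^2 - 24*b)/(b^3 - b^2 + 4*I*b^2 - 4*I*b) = (b + 6*I)/(b - 1)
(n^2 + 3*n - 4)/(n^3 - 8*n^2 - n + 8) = (n + 4)/(n^2 - 7*n - 8)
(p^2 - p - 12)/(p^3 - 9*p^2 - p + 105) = (p - 4)/(p^2 - 12*p + 35)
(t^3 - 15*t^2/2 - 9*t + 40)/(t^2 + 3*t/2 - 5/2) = (t^2 - 10*t + 16)/(t - 1)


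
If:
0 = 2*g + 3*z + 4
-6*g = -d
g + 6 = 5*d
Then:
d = 36/29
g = 6/29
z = -128/87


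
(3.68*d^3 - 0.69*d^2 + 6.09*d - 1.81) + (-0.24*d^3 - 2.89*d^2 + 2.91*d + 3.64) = 3.44*d^3 - 3.58*d^2 + 9.0*d + 1.83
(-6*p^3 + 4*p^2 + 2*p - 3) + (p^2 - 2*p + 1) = -6*p^3 + 5*p^2 - 2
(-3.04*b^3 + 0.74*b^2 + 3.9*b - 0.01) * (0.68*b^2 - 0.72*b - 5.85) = -2.0672*b^5 + 2.692*b^4 + 19.9032*b^3 - 7.1438*b^2 - 22.8078*b + 0.0585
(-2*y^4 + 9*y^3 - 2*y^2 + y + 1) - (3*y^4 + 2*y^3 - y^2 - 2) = -5*y^4 + 7*y^3 - y^2 + y + 3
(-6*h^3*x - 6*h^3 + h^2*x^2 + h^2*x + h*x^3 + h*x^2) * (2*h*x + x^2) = -12*h^4*x^2 - 12*h^4*x - 4*h^3*x^3 - 4*h^3*x^2 + 3*h^2*x^4 + 3*h^2*x^3 + h*x^5 + h*x^4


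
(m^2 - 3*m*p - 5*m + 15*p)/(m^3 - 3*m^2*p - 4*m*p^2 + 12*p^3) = (5 - m)/(-m^2 + 4*p^2)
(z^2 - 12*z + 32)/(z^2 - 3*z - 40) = (z - 4)/(z + 5)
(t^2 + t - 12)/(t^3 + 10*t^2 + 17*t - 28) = (t - 3)/(t^2 + 6*t - 7)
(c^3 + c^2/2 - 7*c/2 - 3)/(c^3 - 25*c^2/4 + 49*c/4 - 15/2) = 2*(2*c^2 + 5*c + 3)/(4*c^2 - 17*c + 15)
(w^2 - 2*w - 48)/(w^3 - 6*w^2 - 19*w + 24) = (w + 6)/(w^2 + 2*w - 3)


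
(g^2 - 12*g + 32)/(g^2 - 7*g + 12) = (g - 8)/(g - 3)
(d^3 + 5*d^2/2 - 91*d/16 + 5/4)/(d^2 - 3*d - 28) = (16*d^2 - 24*d + 5)/(16*(d - 7))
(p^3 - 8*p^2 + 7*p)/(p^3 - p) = (p - 7)/(p + 1)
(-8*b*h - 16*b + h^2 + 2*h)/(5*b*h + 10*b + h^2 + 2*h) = (-8*b + h)/(5*b + h)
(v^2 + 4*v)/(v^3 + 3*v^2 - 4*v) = 1/(v - 1)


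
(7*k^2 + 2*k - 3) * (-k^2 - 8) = -7*k^4 - 2*k^3 - 53*k^2 - 16*k + 24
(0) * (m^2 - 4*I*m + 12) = 0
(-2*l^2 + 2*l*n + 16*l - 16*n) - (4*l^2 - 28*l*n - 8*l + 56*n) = -6*l^2 + 30*l*n + 24*l - 72*n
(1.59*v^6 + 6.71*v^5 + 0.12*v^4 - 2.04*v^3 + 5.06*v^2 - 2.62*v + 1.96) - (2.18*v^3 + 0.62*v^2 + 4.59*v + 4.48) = 1.59*v^6 + 6.71*v^5 + 0.12*v^4 - 4.22*v^3 + 4.44*v^2 - 7.21*v - 2.52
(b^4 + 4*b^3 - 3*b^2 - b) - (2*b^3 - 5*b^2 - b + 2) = b^4 + 2*b^3 + 2*b^2 - 2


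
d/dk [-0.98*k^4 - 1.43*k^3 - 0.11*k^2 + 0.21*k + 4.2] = -3.92*k^3 - 4.29*k^2 - 0.22*k + 0.21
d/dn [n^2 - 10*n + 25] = 2*n - 10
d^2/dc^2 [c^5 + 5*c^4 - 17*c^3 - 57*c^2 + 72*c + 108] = 20*c^3 + 60*c^2 - 102*c - 114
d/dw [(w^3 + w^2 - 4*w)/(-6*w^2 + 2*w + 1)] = (-6*w^4 + 4*w^3 - 19*w^2 + 2*w - 4)/(36*w^4 - 24*w^3 - 8*w^2 + 4*w + 1)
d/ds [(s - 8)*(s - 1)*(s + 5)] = 3*s^2 - 8*s - 37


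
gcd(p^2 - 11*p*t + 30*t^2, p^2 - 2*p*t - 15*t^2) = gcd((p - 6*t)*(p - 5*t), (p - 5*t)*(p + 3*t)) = p - 5*t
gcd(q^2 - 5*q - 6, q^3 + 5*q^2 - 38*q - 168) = q - 6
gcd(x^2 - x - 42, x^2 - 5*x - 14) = x - 7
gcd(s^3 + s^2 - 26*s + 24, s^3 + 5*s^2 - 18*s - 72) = s^2 + 2*s - 24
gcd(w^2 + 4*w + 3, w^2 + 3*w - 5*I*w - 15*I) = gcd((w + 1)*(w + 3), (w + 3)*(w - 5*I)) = w + 3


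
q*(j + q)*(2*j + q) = 2*j^2*q + 3*j*q^2 + q^3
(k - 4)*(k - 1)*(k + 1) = k^3 - 4*k^2 - k + 4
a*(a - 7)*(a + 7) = a^3 - 49*a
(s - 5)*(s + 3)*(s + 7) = s^3 + 5*s^2 - 29*s - 105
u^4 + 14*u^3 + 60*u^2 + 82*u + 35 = (u + 1)^2*(u + 5)*(u + 7)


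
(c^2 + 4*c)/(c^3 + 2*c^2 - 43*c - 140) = c/(c^2 - 2*c - 35)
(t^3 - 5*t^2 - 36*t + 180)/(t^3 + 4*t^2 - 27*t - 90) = (t - 6)/(t + 3)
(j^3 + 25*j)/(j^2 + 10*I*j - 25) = j*(j - 5*I)/(j + 5*I)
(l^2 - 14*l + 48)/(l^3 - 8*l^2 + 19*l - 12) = (l^2 - 14*l + 48)/(l^3 - 8*l^2 + 19*l - 12)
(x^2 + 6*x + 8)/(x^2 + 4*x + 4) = (x + 4)/(x + 2)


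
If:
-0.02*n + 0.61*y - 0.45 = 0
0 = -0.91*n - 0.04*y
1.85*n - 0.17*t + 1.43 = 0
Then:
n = -0.03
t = 8.06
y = 0.74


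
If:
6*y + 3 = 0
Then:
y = -1/2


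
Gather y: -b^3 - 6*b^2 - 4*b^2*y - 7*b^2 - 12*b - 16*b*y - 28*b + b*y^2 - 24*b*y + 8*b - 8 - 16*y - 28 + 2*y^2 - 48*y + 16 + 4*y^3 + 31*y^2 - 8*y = -b^3 - 13*b^2 - 32*b + 4*y^3 + y^2*(b + 33) + y*(-4*b^2 - 40*b - 72) - 20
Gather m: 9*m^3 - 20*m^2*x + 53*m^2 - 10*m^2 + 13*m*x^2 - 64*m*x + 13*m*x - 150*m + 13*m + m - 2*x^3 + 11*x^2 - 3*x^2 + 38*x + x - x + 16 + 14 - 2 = 9*m^3 + m^2*(43 - 20*x) + m*(13*x^2 - 51*x - 136) - 2*x^3 + 8*x^2 + 38*x + 28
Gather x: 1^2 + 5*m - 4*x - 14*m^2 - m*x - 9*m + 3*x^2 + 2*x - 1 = -14*m^2 - 4*m + 3*x^2 + x*(-m - 2)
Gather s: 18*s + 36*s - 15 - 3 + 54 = 54*s + 36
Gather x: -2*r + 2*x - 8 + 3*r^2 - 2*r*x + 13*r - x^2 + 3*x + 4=3*r^2 + 11*r - x^2 + x*(5 - 2*r) - 4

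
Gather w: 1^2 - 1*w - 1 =-w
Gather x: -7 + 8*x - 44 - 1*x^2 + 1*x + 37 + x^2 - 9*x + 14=0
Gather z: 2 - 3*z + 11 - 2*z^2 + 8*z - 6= -2*z^2 + 5*z + 7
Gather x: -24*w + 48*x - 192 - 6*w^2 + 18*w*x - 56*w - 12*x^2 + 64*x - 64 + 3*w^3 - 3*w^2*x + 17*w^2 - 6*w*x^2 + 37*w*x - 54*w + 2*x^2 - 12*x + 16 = 3*w^3 + 11*w^2 - 134*w + x^2*(-6*w - 10) + x*(-3*w^2 + 55*w + 100) - 240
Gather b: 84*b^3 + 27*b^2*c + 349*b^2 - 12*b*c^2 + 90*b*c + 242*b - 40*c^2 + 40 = 84*b^3 + b^2*(27*c + 349) + b*(-12*c^2 + 90*c + 242) - 40*c^2 + 40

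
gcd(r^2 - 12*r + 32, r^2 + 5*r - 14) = 1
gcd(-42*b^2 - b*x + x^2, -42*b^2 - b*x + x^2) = -42*b^2 - b*x + x^2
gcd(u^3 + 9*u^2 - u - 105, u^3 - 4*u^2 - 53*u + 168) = u^2 + 4*u - 21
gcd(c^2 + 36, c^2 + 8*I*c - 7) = 1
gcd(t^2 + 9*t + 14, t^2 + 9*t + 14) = t^2 + 9*t + 14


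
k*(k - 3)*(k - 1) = k^3 - 4*k^2 + 3*k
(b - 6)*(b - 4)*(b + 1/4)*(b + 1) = b^4 - 35*b^3/4 + 47*b^2/4 + 55*b/2 + 6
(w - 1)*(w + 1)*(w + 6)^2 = w^4 + 12*w^3 + 35*w^2 - 12*w - 36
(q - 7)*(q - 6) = q^2 - 13*q + 42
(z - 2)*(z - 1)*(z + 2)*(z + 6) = z^4 + 5*z^3 - 10*z^2 - 20*z + 24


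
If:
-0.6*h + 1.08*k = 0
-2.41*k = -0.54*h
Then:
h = 0.00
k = 0.00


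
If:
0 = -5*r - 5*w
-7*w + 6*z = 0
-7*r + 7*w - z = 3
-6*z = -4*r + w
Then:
No Solution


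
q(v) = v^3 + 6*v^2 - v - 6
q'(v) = 3*v^2 + 12*v - 1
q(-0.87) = -1.25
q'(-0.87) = -9.17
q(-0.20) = -5.57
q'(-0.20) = -3.28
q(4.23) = 172.81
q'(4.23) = 103.44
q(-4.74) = 27.05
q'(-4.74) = 9.52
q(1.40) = 7.10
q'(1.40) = 21.68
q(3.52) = 108.44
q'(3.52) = 78.41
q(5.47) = 331.72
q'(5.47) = 154.40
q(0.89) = -1.43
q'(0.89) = 12.06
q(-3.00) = 24.00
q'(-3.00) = -10.00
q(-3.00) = 24.00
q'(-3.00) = -10.00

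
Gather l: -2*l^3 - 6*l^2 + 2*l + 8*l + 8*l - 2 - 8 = -2*l^3 - 6*l^2 + 18*l - 10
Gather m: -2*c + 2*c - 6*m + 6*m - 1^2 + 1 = 0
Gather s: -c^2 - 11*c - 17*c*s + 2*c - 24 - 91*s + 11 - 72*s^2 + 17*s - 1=-c^2 - 9*c - 72*s^2 + s*(-17*c - 74) - 14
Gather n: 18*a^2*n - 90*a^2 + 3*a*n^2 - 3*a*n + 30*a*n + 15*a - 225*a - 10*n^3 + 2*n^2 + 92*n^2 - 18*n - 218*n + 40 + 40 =-90*a^2 - 210*a - 10*n^3 + n^2*(3*a + 94) + n*(18*a^2 + 27*a - 236) + 80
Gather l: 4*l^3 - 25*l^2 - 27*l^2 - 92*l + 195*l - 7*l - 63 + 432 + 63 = 4*l^3 - 52*l^2 + 96*l + 432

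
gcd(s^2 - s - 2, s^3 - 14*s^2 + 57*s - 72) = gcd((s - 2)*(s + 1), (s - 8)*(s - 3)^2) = 1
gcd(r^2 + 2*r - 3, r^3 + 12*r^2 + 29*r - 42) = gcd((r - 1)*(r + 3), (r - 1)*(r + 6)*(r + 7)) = r - 1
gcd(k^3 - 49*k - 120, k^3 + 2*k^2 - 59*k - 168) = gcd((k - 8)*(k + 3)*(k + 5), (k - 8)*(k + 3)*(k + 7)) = k^2 - 5*k - 24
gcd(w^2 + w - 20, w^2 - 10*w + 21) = 1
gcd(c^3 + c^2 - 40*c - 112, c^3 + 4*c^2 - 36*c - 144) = c + 4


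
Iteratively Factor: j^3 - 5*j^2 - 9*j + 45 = (j + 3)*(j^2 - 8*j + 15) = (j - 3)*(j + 3)*(j - 5)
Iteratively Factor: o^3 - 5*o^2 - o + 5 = (o - 5)*(o^2 - 1) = (o - 5)*(o - 1)*(o + 1)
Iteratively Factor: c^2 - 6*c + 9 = (c - 3)*(c - 3)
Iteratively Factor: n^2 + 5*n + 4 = (n + 1)*(n + 4)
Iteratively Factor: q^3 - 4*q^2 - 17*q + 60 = (q + 4)*(q^2 - 8*q + 15) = (q - 3)*(q + 4)*(q - 5)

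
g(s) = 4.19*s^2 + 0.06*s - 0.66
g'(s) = 8.38*s + 0.06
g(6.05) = 153.07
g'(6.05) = 50.76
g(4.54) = 85.98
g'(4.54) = 38.11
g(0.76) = 1.81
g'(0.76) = 6.43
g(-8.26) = 284.72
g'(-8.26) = -69.16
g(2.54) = 26.52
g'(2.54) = 21.35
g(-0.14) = -0.59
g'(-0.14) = -1.11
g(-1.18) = 5.10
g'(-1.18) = -9.83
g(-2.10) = 17.69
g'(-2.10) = -17.54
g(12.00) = 603.42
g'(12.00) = 100.62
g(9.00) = 339.27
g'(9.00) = 75.48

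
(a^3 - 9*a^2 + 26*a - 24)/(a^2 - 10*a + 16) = (a^2 - 7*a + 12)/(a - 8)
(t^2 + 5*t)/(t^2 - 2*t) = (t + 5)/(t - 2)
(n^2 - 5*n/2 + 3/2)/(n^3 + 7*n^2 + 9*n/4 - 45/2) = 2*(n - 1)/(2*n^2 + 17*n + 30)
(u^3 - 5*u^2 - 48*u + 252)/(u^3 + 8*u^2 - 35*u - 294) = (u - 6)/(u + 7)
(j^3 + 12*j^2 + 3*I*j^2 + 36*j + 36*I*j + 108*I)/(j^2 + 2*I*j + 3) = (j^2 + 12*j + 36)/(j - I)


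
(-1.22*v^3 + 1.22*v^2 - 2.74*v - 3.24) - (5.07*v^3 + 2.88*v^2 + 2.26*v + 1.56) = -6.29*v^3 - 1.66*v^2 - 5.0*v - 4.8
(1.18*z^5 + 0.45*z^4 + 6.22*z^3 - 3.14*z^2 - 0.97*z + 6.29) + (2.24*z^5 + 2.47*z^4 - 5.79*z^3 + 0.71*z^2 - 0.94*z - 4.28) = 3.42*z^5 + 2.92*z^4 + 0.43*z^3 - 2.43*z^2 - 1.91*z + 2.01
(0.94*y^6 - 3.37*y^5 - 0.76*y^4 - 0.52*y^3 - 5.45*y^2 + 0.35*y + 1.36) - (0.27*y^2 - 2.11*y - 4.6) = 0.94*y^6 - 3.37*y^5 - 0.76*y^4 - 0.52*y^3 - 5.72*y^2 + 2.46*y + 5.96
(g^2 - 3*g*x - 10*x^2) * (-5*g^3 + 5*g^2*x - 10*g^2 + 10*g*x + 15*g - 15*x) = -5*g^5 + 20*g^4*x - 10*g^4 + 35*g^3*x^2 + 40*g^3*x + 15*g^3 - 50*g^2*x^3 + 70*g^2*x^2 - 60*g^2*x - 100*g*x^3 - 105*g*x^2 + 150*x^3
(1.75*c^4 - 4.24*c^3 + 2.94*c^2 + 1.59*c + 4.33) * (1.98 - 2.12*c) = -3.71*c^5 + 12.4538*c^4 - 14.628*c^3 + 2.4504*c^2 - 6.0314*c + 8.5734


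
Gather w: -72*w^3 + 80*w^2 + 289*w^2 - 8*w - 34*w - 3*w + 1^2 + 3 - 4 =-72*w^3 + 369*w^2 - 45*w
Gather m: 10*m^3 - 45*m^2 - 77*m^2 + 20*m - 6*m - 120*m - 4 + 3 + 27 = 10*m^3 - 122*m^2 - 106*m + 26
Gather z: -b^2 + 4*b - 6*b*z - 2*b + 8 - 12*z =-b^2 + 2*b + z*(-6*b - 12) + 8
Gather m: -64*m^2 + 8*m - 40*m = -64*m^2 - 32*m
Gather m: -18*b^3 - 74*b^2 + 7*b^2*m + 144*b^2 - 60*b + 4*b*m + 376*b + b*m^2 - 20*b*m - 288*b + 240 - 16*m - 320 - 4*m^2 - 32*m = -18*b^3 + 70*b^2 + 28*b + m^2*(b - 4) + m*(7*b^2 - 16*b - 48) - 80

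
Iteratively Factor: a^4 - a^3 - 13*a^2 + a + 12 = (a - 4)*(a^3 + 3*a^2 - a - 3) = (a - 4)*(a - 1)*(a^2 + 4*a + 3) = (a - 4)*(a - 1)*(a + 1)*(a + 3)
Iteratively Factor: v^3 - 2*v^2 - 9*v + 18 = (v - 3)*(v^2 + v - 6) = (v - 3)*(v - 2)*(v + 3)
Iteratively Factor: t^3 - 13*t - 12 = (t + 1)*(t^2 - t - 12) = (t - 4)*(t + 1)*(t + 3)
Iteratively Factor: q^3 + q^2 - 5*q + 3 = (q - 1)*(q^2 + 2*q - 3) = (q - 1)*(q + 3)*(q - 1)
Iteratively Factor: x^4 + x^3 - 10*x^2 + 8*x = (x - 2)*(x^3 + 3*x^2 - 4*x) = (x - 2)*(x + 4)*(x^2 - x) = x*(x - 2)*(x + 4)*(x - 1)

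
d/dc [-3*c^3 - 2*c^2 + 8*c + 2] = -9*c^2 - 4*c + 8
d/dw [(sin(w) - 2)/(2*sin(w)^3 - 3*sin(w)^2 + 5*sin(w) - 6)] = (-4*sin(w)^3 + 15*sin(w)^2 - 12*sin(w) + 4)*cos(w)/(2*sin(w)^3 - 3*sin(w)^2 + 5*sin(w) - 6)^2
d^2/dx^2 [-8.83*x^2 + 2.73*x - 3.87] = -17.6600000000000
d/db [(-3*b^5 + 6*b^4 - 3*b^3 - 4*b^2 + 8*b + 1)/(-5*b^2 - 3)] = (45*b^6 - 60*b^5 + 60*b^4 - 72*b^3 + 67*b^2 + 34*b - 24)/(25*b^4 + 30*b^2 + 9)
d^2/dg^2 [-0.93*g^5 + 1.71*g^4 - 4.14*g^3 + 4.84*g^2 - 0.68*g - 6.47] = -18.6*g^3 + 20.52*g^2 - 24.84*g + 9.68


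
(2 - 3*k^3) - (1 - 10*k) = -3*k^3 + 10*k + 1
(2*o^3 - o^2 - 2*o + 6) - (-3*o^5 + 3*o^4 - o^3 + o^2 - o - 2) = 3*o^5 - 3*o^4 + 3*o^3 - 2*o^2 - o + 8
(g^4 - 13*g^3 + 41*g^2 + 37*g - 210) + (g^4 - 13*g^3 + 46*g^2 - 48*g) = 2*g^4 - 26*g^3 + 87*g^2 - 11*g - 210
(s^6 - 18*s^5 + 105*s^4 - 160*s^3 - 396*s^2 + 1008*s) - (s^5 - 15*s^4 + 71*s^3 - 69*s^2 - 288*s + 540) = s^6 - 19*s^5 + 120*s^4 - 231*s^3 - 327*s^2 + 1296*s - 540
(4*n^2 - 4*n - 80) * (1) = 4*n^2 - 4*n - 80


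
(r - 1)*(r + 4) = r^2 + 3*r - 4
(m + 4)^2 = m^2 + 8*m + 16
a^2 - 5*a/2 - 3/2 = (a - 3)*(a + 1/2)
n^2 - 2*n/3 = n*(n - 2/3)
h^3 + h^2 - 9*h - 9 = (h - 3)*(h + 1)*(h + 3)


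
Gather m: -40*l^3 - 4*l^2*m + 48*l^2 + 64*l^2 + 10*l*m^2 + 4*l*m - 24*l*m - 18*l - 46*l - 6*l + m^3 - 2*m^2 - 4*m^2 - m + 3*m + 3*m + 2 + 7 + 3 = -40*l^3 + 112*l^2 - 70*l + m^3 + m^2*(10*l - 6) + m*(-4*l^2 - 20*l + 5) + 12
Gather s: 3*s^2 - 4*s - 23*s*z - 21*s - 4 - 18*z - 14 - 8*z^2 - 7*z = 3*s^2 + s*(-23*z - 25) - 8*z^2 - 25*z - 18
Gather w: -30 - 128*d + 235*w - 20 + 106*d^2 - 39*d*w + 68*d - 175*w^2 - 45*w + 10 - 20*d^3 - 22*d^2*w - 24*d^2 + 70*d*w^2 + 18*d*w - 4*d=-20*d^3 + 82*d^2 - 64*d + w^2*(70*d - 175) + w*(-22*d^2 - 21*d + 190) - 40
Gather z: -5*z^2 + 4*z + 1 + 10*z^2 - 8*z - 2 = 5*z^2 - 4*z - 1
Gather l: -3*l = -3*l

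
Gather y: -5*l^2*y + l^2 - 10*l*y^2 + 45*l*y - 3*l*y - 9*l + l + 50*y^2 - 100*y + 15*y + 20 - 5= l^2 - 8*l + y^2*(50 - 10*l) + y*(-5*l^2 + 42*l - 85) + 15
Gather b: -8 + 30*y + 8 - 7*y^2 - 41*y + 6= -7*y^2 - 11*y + 6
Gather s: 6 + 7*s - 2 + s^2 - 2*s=s^2 + 5*s + 4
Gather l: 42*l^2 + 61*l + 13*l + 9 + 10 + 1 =42*l^2 + 74*l + 20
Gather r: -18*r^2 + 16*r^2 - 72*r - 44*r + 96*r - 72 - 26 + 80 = -2*r^2 - 20*r - 18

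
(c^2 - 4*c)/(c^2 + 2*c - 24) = c/(c + 6)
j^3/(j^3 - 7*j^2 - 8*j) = j^2/(j^2 - 7*j - 8)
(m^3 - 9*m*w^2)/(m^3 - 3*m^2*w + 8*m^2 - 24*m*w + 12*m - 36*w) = m*(m + 3*w)/(m^2 + 8*m + 12)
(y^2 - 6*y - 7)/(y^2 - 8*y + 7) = (y + 1)/(y - 1)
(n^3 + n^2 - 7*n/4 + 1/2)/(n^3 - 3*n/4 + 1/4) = (n + 2)/(n + 1)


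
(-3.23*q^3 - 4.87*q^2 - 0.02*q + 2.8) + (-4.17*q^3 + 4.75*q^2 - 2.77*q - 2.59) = -7.4*q^3 - 0.12*q^2 - 2.79*q + 0.21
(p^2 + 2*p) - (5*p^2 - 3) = -4*p^2 + 2*p + 3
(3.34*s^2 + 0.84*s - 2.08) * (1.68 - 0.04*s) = -0.1336*s^3 + 5.5776*s^2 + 1.4944*s - 3.4944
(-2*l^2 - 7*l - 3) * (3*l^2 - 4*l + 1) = -6*l^4 - 13*l^3 + 17*l^2 + 5*l - 3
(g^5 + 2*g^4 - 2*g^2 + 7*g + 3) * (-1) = -g^5 - 2*g^4 + 2*g^2 - 7*g - 3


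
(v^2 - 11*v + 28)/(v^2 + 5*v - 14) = (v^2 - 11*v + 28)/(v^2 + 5*v - 14)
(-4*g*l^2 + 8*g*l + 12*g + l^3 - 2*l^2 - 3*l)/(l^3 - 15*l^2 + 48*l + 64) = (-4*g*l + 12*g + l^2 - 3*l)/(l^2 - 16*l + 64)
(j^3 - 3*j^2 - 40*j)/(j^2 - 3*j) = (j^2 - 3*j - 40)/(j - 3)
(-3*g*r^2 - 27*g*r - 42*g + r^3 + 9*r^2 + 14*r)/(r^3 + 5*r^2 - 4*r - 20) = (-3*g*r - 21*g + r^2 + 7*r)/(r^2 + 3*r - 10)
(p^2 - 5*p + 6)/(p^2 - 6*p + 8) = (p - 3)/(p - 4)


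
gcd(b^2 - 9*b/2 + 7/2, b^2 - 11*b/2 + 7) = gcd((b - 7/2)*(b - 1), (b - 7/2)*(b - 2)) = b - 7/2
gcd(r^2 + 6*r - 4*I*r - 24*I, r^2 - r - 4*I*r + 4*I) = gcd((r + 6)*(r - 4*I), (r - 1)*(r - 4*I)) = r - 4*I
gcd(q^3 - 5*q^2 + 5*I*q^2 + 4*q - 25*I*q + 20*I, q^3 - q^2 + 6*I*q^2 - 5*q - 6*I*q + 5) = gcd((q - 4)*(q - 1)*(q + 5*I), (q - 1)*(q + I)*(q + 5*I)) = q^2 + q*(-1 + 5*I) - 5*I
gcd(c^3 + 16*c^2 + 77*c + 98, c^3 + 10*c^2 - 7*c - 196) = c^2 + 14*c + 49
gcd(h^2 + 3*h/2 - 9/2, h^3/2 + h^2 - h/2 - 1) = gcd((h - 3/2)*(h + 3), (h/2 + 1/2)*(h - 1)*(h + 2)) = 1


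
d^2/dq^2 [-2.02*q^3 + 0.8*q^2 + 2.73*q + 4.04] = 1.6 - 12.12*q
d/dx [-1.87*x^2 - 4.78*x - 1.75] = -3.74*x - 4.78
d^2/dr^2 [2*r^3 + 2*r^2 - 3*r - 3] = 12*r + 4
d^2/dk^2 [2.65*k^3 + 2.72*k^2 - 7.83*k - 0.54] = 15.9*k + 5.44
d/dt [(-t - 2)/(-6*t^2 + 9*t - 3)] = (-2*t^2 - 8*t + 7)/(3*(4*t^4 - 12*t^3 + 13*t^2 - 6*t + 1))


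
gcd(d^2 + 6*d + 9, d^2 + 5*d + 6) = d + 3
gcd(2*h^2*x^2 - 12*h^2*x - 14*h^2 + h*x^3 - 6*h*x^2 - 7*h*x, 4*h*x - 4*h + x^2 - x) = 1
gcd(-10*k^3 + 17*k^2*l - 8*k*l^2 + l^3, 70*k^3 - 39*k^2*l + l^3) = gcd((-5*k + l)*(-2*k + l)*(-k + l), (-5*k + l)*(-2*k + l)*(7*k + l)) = 10*k^2 - 7*k*l + l^2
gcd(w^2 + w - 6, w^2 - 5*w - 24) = w + 3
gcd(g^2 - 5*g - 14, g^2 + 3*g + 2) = g + 2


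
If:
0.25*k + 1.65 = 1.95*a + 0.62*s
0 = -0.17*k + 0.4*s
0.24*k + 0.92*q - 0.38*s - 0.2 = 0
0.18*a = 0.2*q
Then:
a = 0.89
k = -6.88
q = 0.80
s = -2.92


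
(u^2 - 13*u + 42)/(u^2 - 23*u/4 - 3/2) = 4*(u - 7)/(4*u + 1)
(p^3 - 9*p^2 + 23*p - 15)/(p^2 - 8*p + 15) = p - 1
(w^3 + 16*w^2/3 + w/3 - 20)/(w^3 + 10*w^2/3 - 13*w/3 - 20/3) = (w + 3)/(w + 1)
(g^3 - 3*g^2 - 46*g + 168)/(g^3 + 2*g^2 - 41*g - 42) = (g - 4)/(g + 1)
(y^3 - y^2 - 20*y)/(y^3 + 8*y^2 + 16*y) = (y - 5)/(y + 4)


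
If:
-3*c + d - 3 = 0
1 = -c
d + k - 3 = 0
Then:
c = -1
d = 0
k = 3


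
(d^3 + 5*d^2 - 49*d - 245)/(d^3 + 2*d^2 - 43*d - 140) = (d + 7)/(d + 4)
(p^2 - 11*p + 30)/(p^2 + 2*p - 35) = (p - 6)/(p + 7)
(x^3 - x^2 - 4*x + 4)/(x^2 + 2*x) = x - 3 + 2/x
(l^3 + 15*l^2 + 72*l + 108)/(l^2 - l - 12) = (l^2 + 12*l + 36)/(l - 4)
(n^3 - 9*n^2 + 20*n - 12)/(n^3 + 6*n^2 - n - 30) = (n^2 - 7*n + 6)/(n^2 + 8*n + 15)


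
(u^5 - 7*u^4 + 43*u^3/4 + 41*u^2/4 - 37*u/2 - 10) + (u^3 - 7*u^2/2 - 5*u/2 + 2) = u^5 - 7*u^4 + 47*u^3/4 + 27*u^2/4 - 21*u - 8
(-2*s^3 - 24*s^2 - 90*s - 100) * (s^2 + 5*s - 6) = -2*s^5 - 34*s^4 - 198*s^3 - 406*s^2 + 40*s + 600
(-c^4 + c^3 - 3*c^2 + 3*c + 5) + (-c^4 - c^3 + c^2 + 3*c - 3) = -2*c^4 - 2*c^2 + 6*c + 2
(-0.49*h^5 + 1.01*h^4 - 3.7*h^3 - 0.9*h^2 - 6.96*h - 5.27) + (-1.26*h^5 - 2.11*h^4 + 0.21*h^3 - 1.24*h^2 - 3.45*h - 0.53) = -1.75*h^5 - 1.1*h^4 - 3.49*h^3 - 2.14*h^2 - 10.41*h - 5.8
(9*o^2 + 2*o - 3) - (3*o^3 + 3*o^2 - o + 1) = -3*o^3 + 6*o^2 + 3*o - 4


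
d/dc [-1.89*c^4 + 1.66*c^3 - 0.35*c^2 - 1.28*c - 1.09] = -7.56*c^3 + 4.98*c^2 - 0.7*c - 1.28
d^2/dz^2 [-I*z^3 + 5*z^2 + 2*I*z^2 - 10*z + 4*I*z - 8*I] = -6*I*z + 10 + 4*I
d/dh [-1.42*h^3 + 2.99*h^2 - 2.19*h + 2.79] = -4.26*h^2 + 5.98*h - 2.19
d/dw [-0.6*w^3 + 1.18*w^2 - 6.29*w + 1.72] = -1.8*w^2 + 2.36*w - 6.29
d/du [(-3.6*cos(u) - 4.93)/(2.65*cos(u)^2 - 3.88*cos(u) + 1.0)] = (-9.54*cos(u)^2 - 26.129*cos(u) + 22.7284)*sin(u)/(7.0225*cos(u)^4 - 20.564*cos(u)^3 + 20.3544*cos(u)^2 - 7.76*cos(u) + 1.0)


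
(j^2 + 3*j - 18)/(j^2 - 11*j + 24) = (j + 6)/(j - 8)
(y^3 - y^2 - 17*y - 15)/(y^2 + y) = y - 2 - 15/y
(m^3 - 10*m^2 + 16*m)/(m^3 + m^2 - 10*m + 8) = m*(m - 8)/(m^2 + 3*m - 4)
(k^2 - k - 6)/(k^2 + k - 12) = (k + 2)/(k + 4)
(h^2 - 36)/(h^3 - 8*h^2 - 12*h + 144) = (h + 6)/(h^2 - 2*h - 24)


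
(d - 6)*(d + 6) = d^2 - 36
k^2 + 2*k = k*(k + 2)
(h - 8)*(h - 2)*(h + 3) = h^3 - 7*h^2 - 14*h + 48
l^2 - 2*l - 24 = (l - 6)*(l + 4)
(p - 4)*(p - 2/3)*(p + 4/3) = p^3 - 10*p^2/3 - 32*p/9 + 32/9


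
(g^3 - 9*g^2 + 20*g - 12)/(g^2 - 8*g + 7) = (g^2 - 8*g + 12)/(g - 7)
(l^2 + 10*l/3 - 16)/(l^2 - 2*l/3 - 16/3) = (l + 6)/(l + 2)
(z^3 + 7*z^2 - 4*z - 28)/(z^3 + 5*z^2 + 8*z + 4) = (z^2 + 5*z - 14)/(z^2 + 3*z + 2)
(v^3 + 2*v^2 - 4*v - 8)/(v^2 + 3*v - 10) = (v^2 + 4*v + 4)/(v + 5)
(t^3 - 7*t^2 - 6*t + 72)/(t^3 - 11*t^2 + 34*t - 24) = (t + 3)/(t - 1)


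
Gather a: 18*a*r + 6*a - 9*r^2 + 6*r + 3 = a*(18*r + 6) - 9*r^2 + 6*r + 3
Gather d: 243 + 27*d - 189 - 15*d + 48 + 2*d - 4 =14*d + 98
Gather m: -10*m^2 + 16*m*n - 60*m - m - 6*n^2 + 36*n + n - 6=-10*m^2 + m*(16*n - 61) - 6*n^2 + 37*n - 6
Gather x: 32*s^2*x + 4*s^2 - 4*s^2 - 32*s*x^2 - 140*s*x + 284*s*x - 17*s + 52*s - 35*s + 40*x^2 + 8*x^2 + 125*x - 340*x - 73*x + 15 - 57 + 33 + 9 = x^2*(48 - 32*s) + x*(32*s^2 + 144*s - 288)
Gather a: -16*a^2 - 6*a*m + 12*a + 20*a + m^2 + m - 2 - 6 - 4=-16*a^2 + a*(32 - 6*m) + m^2 + m - 12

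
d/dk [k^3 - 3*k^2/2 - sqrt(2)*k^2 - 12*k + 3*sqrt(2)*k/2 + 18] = 3*k^2 - 3*k - 2*sqrt(2)*k - 12 + 3*sqrt(2)/2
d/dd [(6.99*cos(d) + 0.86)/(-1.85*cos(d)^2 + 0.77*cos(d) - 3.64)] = (-12.9315*cos(d)^2 - 3.182*cos(d) + 26.1058)*sin(d)/(3.4225*cos(d)^4 - 2.849*cos(d)^3 + 14.0609*cos(d)^2 - 5.6056*cos(d) + 13.2496)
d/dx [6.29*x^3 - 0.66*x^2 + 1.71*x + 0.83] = 18.87*x^2 - 1.32*x + 1.71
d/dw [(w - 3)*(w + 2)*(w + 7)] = 3*w^2 + 12*w - 13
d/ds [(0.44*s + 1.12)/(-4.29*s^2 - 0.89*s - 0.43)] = (1.8876*s^2 + 9.6096*s + 0.8076)/(18.4041*s^4 + 7.6362*s^3 + 4.4815*s^2 + 0.7654*s + 0.1849)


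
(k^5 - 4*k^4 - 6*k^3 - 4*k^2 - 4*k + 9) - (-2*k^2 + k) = k^5 - 4*k^4 - 6*k^3 - 2*k^2 - 5*k + 9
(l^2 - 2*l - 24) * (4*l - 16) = 4*l^3 - 24*l^2 - 64*l + 384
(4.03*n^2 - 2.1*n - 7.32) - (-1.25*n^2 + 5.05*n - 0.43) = 5.28*n^2 - 7.15*n - 6.89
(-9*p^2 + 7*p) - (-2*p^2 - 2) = -7*p^2 + 7*p + 2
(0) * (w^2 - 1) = 0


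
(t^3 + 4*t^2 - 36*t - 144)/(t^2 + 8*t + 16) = (t^2 - 36)/(t + 4)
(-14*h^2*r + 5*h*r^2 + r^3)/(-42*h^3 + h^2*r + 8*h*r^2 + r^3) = r/(3*h + r)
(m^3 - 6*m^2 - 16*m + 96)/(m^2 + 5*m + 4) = (m^2 - 10*m + 24)/(m + 1)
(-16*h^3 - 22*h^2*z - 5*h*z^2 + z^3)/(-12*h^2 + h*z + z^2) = (-16*h^3 - 22*h^2*z - 5*h*z^2 + z^3)/(-12*h^2 + h*z + z^2)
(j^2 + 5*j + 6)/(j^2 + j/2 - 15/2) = 2*(j + 2)/(2*j - 5)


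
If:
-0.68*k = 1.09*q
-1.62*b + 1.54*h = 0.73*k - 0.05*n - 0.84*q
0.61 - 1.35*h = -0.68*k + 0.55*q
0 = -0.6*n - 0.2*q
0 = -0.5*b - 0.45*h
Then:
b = 0.49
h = -0.55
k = -1.32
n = -0.27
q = 0.82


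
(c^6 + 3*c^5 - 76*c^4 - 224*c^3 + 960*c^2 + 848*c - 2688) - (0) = c^6 + 3*c^5 - 76*c^4 - 224*c^3 + 960*c^2 + 848*c - 2688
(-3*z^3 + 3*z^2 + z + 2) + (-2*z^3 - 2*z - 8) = -5*z^3 + 3*z^2 - z - 6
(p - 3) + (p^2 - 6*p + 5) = p^2 - 5*p + 2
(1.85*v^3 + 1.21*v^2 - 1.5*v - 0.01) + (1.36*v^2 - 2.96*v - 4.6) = 1.85*v^3 + 2.57*v^2 - 4.46*v - 4.61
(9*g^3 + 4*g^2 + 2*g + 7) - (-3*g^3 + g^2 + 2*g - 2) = 12*g^3 + 3*g^2 + 9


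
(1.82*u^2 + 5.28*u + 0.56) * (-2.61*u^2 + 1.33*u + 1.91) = -4.7502*u^4 - 11.3602*u^3 + 9.037*u^2 + 10.8296*u + 1.0696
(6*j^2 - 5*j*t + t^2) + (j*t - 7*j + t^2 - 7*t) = 6*j^2 - 4*j*t - 7*j + 2*t^2 - 7*t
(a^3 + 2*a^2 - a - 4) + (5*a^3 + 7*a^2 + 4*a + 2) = 6*a^3 + 9*a^2 + 3*a - 2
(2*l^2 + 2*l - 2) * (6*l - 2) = 12*l^3 + 8*l^2 - 16*l + 4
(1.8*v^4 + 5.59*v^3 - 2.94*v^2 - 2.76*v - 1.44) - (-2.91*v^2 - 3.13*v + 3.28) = 1.8*v^4 + 5.59*v^3 - 0.0299999999999998*v^2 + 0.37*v - 4.72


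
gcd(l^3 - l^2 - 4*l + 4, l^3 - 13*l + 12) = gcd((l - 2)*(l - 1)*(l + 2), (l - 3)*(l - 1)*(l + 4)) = l - 1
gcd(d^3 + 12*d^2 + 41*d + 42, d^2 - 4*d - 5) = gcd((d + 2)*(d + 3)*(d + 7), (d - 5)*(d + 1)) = 1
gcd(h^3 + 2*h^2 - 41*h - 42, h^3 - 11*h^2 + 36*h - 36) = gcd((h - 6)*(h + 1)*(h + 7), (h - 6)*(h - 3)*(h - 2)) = h - 6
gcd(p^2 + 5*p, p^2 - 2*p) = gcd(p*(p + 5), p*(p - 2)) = p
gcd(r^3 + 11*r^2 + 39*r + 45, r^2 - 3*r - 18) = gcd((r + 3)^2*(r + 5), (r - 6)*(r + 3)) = r + 3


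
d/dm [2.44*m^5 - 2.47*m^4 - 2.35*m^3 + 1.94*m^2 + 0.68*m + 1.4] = 12.2*m^4 - 9.88*m^3 - 7.05*m^2 + 3.88*m + 0.68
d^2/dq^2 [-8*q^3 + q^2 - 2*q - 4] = 2 - 48*q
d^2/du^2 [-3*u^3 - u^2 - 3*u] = -18*u - 2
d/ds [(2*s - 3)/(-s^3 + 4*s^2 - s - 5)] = (-2*s^3 + 8*s^2 - 2*s + (2*s - 3)*(3*s^2 - 8*s + 1) - 10)/(s^3 - 4*s^2 + s + 5)^2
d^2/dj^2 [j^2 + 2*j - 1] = 2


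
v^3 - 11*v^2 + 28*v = v*(v - 7)*(v - 4)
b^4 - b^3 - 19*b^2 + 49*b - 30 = (b - 3)*(b - 2)*(b - 1)*(b + 5)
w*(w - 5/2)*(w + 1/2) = w^3 - 2*w^2 - 5*w/4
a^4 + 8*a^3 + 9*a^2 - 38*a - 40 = (a - 2)*(a + 1)*(a + 4)*(a + 5)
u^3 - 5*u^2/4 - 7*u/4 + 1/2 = (u - 2)*(u - 1/4)*(u + 1)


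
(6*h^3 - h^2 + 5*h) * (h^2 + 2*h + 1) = 6*h^5 + 11*h^4 + 9*h^3 + 9*h^2 + 5*h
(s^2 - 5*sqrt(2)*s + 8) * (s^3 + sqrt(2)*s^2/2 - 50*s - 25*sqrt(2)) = s^5 - 9*sqrt(2)*s^4/2 - 47*s^3 + 229*sqrt(2)*s^2 - 150*s - 200*sqrt(2)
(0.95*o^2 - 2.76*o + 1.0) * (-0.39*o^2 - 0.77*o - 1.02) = -0.3705*o^4 + 0.3449*o^3 + 0.7662*o^2 + 2.0452*o - 1.02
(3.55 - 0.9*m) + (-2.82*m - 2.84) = 0.71 - 3.72*m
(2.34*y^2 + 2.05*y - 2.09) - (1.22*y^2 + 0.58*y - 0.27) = 1.12*y^2 + 1.47*y - 1.82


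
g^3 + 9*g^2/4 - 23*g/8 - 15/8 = (g - 5/4)*(g + 1/2)*(g + 3)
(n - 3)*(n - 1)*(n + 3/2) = n^3 - 5*n^2/2 - 3*n + 9/2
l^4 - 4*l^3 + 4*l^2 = l^2*(l - 2)^2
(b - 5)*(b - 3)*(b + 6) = b^3 - 2*b^2 - 33*b + 90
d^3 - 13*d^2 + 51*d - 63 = (d - 7)*(d - 3)^2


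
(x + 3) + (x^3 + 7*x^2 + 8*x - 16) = x^3 + 7*x^2 + 9*x - 13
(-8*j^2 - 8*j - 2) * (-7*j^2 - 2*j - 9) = 56*j^4 + 72*j^3 + 102*j^2 + 76*j + 18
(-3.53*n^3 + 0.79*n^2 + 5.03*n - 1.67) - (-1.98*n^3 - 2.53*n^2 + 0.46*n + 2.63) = -1.55*n^3 + 3.32*n^2 + 4.57*n - 4.3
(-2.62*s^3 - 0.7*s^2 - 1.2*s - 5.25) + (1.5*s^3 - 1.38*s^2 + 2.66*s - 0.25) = -1.12*s^3 - 2.08*s^2 + 1.46*s - 5.5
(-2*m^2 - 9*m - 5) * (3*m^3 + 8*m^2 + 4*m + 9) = -6*m^5 - 43*m^4 - 95*m^3 - 94*m^2 - 101*m - 45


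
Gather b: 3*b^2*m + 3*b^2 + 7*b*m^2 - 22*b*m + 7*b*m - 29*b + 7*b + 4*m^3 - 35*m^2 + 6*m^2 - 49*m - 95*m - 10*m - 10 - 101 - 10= b^2*(3*m + 3) + b*(7*m^2 - 15*m - 22) + 4*m^3 - 29*m^2 - 154*m - 121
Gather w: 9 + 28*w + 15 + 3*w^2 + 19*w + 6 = 3*w^2 + 47*w + 30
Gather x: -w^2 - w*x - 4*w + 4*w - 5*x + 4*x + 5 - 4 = -w^2 + x*(-w - 1) + 1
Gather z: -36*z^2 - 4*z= -36*z^2 - 4*z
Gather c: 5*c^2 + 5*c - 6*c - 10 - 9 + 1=5*c^2 - c - 18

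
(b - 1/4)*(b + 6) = b^2 + 23*b/4 - 3/2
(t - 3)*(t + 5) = t^2 + 2*t - 15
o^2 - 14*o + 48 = (o - 8)*(o - 6)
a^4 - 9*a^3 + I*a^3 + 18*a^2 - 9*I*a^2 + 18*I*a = a*(a - 6)*(a - 3)*(a + I)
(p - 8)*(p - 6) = p^2 - 14*p + 48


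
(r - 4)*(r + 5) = r^2 + r - 20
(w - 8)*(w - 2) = w^2 - 10*w + 16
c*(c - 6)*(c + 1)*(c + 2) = c^4 - 3*c^3 - 16*c^2 - 12*c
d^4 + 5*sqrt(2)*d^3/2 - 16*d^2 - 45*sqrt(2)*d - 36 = (d - 3*sqrt(2))*(d + sqrt(2)/2)*(d + 2*sqrt(2))*(d + 3*sqrt(2))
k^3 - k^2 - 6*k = k*(k - 3)*(k + 2)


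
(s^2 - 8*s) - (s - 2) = s^2 - 9*s + 2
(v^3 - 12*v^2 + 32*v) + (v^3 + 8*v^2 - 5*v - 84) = 2*v^3 - 4*v^2 + 27*v - 84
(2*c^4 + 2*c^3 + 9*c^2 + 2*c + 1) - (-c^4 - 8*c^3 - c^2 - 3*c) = 3*c^4 + 10*c^3 + 10*c^2 + 5*c + 1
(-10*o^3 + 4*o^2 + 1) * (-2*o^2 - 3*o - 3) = 20*o^5 + 22*o^4 + 18*o^3 - 14*o^2 - 3*o - 3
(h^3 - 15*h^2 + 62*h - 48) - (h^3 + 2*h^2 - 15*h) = -17*h^2 + 77*h - 48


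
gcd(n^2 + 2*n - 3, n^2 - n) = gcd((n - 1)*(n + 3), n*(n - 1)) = n - 1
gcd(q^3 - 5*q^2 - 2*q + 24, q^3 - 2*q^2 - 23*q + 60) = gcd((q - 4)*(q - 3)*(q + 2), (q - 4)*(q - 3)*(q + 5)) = q^2 - 7*q + 12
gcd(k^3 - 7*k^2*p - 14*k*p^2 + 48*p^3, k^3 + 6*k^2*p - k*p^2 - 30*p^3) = -k^2 - k*p + 6*p^2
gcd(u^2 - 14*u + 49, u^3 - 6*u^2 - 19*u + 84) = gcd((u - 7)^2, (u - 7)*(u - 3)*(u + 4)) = u - 7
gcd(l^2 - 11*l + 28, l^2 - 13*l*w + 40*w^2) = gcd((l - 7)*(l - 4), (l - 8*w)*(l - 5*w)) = 1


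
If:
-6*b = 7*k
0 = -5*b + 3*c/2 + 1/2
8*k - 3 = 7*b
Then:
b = -21/97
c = -307/291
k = 18/97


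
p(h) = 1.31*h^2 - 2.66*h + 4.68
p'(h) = 2.62*h - 2.66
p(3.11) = 9.08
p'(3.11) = 5.49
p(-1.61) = 12.36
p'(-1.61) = -6.88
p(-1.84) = 14.01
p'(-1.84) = -7.48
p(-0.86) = 7.94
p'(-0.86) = -4.91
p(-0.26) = 5.46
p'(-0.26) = -3.34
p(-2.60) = 20.45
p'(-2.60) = -9.47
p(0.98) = 3.33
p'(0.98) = -0.09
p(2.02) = 4.65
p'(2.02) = 2.63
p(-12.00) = 225.24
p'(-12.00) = -34.10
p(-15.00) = 339.33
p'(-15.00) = -41.96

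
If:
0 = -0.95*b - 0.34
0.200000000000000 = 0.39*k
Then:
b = -0.36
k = 0.51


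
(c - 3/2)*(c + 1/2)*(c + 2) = c^3 + c^2 - 11*c/4 - 3/2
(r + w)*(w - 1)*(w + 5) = r*w^2 + 4*r*w - 5*r + w^3 + 4*w^2 - 5*w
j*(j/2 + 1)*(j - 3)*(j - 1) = j^4/2 - j^3 - 5*j^2/2 + 3*j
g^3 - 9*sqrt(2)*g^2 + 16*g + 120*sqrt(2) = (g - 6*sqrt(2))*(g - 5*sqrt(2))*(g + 2*sqrt(2))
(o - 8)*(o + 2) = o^2 - 6*o - 16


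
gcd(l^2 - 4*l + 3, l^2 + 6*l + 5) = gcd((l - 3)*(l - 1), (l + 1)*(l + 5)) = 1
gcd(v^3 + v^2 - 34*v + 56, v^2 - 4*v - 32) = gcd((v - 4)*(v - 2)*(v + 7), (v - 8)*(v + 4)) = 1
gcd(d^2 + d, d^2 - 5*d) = d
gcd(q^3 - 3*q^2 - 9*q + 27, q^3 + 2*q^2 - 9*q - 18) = q^2 - 9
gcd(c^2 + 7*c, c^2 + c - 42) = c + 7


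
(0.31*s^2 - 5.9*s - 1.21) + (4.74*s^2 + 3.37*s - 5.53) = 5.05*s^2 - 2.53*s - 6.74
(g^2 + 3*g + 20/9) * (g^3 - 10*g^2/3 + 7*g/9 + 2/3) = g^5 - g^4/3 - 7*g^3 - 119*g^2/27 + 302*g/81 + 40/27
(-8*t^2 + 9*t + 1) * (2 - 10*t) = 80*t^3 - 106*t^2 + 8*t + 2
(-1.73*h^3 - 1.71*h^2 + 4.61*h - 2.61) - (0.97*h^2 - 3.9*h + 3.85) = -1.73*h^3 - 2.68*h^2 + 8.51*h - 6.46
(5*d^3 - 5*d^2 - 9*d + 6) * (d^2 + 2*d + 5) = 5*d^5 + 5*d^4 + 6*d^3 - 37*d^2 - 33*d + 30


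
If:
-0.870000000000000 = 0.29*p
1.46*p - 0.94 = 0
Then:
No Solution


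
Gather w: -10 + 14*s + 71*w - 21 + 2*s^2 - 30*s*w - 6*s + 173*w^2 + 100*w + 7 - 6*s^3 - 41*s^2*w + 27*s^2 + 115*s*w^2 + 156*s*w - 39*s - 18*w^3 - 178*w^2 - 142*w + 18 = -6*s^3 + 29*s^2 - 31*s - 18*w^3 + w^2*(115*s - 5) + w*(-41*s^2 + 126*s + 29) - 6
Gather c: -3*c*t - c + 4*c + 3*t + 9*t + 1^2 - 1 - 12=c*(3 - 3*t) + 12*t - 12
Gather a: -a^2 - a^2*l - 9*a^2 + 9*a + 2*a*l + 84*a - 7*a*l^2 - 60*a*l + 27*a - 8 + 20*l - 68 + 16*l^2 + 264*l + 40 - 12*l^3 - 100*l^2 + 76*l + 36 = a^2*(-l - 10) + a*(-7*l^2 - 58*l + 120) - 12*l^3 - 84*l^2 + 360*l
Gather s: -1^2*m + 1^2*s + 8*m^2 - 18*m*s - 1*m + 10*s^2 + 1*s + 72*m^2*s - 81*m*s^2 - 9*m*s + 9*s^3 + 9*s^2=8*m^2 - 2*m + 9*s^3 + s^2*(19 - 81*m) + s*(72*m^2 - 27*m + 2)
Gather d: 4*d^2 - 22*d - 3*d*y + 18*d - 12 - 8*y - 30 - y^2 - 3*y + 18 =4*d^2 + d*(-3*y - 4) - y^2 - 11*y - 24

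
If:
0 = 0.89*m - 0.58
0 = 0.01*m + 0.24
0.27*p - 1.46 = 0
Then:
No Solution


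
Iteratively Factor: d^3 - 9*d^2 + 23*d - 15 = (d - 5)*(d^2 - 4*d + 3) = (d - 5)*(d - 3)*(d - 1)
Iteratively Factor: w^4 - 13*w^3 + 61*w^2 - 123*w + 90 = (w - 3)*(w^3 - 10*w^2 + 31*w - 30) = (w - 3)*(w - 2)*(w^2 - 8*w + 15) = (w - 5)*(w - 3)*(w - 2)*(w - 3)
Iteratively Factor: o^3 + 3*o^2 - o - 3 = (o + 3)*(o^2 - 1) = (o - 1)*(o + 3)*(o + 1)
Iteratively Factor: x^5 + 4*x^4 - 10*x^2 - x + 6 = (x + 1)*(x^4 + 3*x^3 - 3*x^2 - 7*x + 6) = (x + 1)*(x + 3)*(x^3 - 3*x + 2) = (x + 1)*(x + 2)*(x + 3)*(x^2 - 2*x + 1) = (x - 1)*(x + 1)*(x + 2)*(x + 3)*(x - 1)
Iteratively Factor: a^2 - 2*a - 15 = (a + 3)*(a - 5)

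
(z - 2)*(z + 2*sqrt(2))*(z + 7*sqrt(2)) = z^3 - 2*z^2 + 9*sqrt(2)*z^2 - 18*sqrt(2)*z + 28*z - 56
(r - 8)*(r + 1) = r^2 - 7*r - 8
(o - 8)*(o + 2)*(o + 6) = o^3 - 52*o - 96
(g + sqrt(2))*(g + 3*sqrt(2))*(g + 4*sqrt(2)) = g^3 + 8*sqrt(2)*g^2 + 38*g + 24*sqrt(2)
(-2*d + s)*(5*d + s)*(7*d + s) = -70*d^3 + 11*d^2*s + 10*d*s^2 + s^3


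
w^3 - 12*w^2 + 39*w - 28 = (w - 7)*(w - 4)*(w - 1)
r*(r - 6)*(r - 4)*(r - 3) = r^4 - 13*r^3 + 54*r^2 - 72*r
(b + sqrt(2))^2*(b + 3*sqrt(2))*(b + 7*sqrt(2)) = b^4 + 12*sqrt(2)*b^3 + 84*b^2 + 104*sqrt(2)*b + 84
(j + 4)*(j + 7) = j^2 + 11*j + 28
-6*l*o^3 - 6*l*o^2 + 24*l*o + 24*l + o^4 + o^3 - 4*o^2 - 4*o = (-6*l + o)*(o - 2)*(o + 1)*(o + 2)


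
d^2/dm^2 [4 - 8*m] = 0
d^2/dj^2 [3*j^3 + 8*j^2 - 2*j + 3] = 18*j + 16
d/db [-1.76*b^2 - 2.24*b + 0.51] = -3.52*b - 2.24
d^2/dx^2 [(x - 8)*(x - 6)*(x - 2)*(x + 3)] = 12*x^2 - 78*x + 56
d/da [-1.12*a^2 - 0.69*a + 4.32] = -2.24*a - 0.69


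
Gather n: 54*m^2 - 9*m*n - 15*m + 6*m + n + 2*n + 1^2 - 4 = 54*m^2 - 9*m + n*(3 - 9*m) - 3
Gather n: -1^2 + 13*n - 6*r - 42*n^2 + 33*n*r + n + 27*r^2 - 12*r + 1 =-42*n^2 + n*(33*r + 14) + 27*r^2 - 18*r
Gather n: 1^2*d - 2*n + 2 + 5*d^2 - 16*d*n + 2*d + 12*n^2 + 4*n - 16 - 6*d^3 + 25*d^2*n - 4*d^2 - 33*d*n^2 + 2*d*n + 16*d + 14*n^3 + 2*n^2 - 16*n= -6*d^3 + d^2 + 19*d + 14*n^3 + n^2*(14 - 33*d) + n*(25*d^2 - 14*d - 14) - 14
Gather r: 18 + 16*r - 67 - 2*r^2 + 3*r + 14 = -2*r^2 + 19*r - 35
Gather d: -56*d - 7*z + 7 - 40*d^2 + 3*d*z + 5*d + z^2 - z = -40*d^2 + d*(3*z - 51) + z^2 - 8*z + 7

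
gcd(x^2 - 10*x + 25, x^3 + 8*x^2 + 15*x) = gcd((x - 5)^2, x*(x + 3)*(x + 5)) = 1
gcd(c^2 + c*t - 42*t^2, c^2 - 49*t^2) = c + 7*t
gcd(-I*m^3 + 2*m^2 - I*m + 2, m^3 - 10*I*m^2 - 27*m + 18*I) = m - I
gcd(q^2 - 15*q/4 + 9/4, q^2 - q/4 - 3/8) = q - 3/4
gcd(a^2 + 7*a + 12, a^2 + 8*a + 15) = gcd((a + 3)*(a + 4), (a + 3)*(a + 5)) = a + 3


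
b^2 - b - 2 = (b - 2)*(b + 1)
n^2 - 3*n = n*(n - 3)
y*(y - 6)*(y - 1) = y^3 - 7*y^2 + 6*y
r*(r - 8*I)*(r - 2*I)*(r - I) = r^4 - 11*I*r^3 - 26*r^2 + 16*I*r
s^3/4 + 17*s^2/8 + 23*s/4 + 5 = (s/4 + 1)*(s + 2)*(s + 5/2)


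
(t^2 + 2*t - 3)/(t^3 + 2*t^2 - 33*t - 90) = (t - 1)/(t^2 - t - 30)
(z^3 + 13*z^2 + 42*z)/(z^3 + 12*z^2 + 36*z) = (z + 7)/(z + 6)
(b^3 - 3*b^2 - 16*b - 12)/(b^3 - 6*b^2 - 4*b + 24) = (b + 1)/(b - 2)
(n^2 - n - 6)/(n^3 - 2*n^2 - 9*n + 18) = (n + 2)/(n^2 + n - 6)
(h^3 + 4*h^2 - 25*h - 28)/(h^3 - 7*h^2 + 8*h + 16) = (h + 7)/(h - 4)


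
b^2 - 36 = (b - 6)*(b + 6)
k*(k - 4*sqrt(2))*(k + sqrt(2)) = k^3 - 3*sqrt(2)*k^2 - 8*k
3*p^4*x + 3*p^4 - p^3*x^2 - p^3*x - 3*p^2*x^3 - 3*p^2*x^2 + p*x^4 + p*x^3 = (-3*p + x)*(-p + x)*(p + x)*(p*x + p)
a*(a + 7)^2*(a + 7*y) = a^4 + 7*a^3*y + 14*a^3 + 98*a^2*y + 49*a^2 + 343*a*y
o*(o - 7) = o^2 - 7*o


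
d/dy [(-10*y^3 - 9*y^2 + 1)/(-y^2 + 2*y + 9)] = 2*(5*y^4 - 20*y^3 - 144*y^2 - 80*y - 1)/(y^4 - 4*y^3 - 14*y^2 + 36*y + 81)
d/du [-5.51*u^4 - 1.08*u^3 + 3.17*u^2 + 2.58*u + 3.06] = -22.04*u^3 - 3.24*u^2 + 6.34*u + 2.58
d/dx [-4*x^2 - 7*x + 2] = -8*x - 7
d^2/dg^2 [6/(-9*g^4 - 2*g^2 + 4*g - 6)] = 24*((27*g^2 + 1)*(9*g^4 + 2*g^2 - 4*g + 6) - 8*(9*g^3 + g - 1)^2)/(9*g^4 + 2*g^2 - 4*g + 6)^3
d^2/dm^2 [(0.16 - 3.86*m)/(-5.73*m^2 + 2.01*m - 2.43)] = ((17.3508 - 132.7068*m)*(5.73*m^2 - 2.01*m + 2.43) + (3.86*m - 0.16)*(11.46*m - 2.01)*(22.92*m - 4.02))/(5.73*m^2 - 2.01*m + 2.43)^3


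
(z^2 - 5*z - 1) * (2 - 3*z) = -3*z^3 + 17*z^2 - 7*z - 2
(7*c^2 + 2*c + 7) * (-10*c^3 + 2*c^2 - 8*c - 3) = -70*c^5 - 6*c^4 - 122*c^3 - 23*c^2 - 62*c - 21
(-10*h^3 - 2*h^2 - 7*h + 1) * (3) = -30*h^3 - 6*h^2 - 21*h + 3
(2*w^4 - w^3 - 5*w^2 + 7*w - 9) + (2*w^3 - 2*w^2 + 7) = 2*w^4 + w^3 - 7*w^2 + 7*w - 2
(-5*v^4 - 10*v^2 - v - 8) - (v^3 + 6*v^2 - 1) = -5*v^4 - v^3 - 16*v^2 - v - 7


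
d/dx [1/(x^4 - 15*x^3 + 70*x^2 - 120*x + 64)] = (-4*x^3 + 45*x^2 - 140*x + 120)/(x^4 - 15*x^3 + 70*x^2 - 120*x + 64)^2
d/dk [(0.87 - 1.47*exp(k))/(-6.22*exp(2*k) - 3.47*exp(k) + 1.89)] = (-9.1434*exp(2*k) + 10.8228*exp(k) + 0.240600000000001)*exp(k)/(38.6884*exp(4*k) + 43.1668*exp(3*k) - 11.4707*exp(2*k) - 13.1166*exp(k) + 3.5721)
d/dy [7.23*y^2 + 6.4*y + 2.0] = 14.46*y + 6.4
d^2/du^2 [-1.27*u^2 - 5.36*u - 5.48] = -2.54000000000000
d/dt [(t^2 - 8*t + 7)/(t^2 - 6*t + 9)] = 2*(t + 5)/(t^3 - 9*t^2 + 27*t - 27)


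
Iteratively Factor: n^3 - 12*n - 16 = (n + 2)*(n^2 - 2*n - 8) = (n - 4)*(n + 2)*(n + 2)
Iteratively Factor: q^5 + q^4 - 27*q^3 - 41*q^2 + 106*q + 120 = (q - 2)*(q^4 + 3*q^3 - 21*q^2 - 83*q - 60) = (q - 2)*(q + 1)*(q^3 + 2*q^2 - 23*q - 60) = (q - 2)*(q + 1)*(q + 4)*(q^2 - 2*q - 15) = (q - 5)*(q - 2)*(q + 1)*(q + 4)*(q + 3)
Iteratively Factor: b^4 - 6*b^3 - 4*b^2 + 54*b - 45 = (b - 3)*(b^3 - 3*b^2 - 13*b + 15) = (b - 3)*(b + 3)*(b^2 - 6*b + 5) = (b - 5)*(b - 3)*(b + 3)*(b - 1)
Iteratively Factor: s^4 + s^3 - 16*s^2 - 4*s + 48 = (s + 2)*(s^3 - s^2 - 14*s + 24) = (s + 2)*(s + 4)*(s^2 - 5*s + 6) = (s - 3)*(s + 2)*(s + 4)*(s - 2)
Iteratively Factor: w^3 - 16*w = (w + 4)*(w^2 - 4*w) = (w - 4)*(w + 4)*(w)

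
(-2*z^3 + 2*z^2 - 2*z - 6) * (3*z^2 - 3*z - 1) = -6*z^5 + 12*z^4 - 10*z^3 - 14*z^2 + 20*z + 6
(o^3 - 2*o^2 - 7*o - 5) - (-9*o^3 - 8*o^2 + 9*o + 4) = 10*o^3 + 6*o^2 - 16*o - 9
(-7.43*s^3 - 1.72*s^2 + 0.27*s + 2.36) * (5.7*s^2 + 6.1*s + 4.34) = -42.351*s^5 - 55.127*s^4 - 41.1992*s^3 + 7.6342*s^2 + 15.5678*s + 10.2424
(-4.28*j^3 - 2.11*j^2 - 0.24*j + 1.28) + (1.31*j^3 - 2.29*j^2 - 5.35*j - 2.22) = -2.97*j^3 - 4.4*j^2 - 5.59*j - 0.94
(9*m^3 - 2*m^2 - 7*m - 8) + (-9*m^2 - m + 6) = 9*m^3 - 11*m^2 - 8*m - 2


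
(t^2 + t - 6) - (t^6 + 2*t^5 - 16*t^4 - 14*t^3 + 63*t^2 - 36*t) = -t^6 - 2*t^5 + 16*t^4 + 14*t^3 - 62*t^2 + 37*t - 6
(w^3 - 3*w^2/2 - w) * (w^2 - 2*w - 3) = w^5 - 7*w^4/2 - w^3 + 13*w^2/2 + 3*w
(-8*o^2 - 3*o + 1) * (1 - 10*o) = 80*o^3 + 22*o^2 - 13*o + 1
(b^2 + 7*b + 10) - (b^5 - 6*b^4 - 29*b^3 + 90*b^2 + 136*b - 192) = -b^5 + 6*b^4 + 29*b^3 - 89*b^2 - 129*b + 202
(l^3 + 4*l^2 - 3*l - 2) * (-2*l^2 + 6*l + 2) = -2*l^5 - 2*l^4 + 32*l^3 - 6*l^2 - 18*l - 4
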